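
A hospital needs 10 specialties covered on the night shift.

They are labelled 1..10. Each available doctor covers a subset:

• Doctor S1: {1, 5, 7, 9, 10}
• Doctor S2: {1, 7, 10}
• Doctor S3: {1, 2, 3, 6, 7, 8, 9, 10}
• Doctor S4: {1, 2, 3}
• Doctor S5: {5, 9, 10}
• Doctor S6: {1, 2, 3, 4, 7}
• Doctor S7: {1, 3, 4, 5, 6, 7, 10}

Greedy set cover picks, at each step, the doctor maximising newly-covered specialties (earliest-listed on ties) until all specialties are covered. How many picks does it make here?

2

Greedy: pick S3 (covers 8 new) → pick S7 (covers 2 new). Total picks: 2.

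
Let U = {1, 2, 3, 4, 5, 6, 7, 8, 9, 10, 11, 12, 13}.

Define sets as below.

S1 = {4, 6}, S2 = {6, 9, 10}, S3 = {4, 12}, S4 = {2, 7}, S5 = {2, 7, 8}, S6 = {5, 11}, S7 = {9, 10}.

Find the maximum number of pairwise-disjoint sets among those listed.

4

S1, S5, S6, S7 are pairwise disjoint (S1={4,6}; S5={2,7,8}; S6={5,11}; S7={9,10}).
Every remaining set overlaps one of these, and no 5 of the listed sets are pairwise disjoint, so 4 is the maximum.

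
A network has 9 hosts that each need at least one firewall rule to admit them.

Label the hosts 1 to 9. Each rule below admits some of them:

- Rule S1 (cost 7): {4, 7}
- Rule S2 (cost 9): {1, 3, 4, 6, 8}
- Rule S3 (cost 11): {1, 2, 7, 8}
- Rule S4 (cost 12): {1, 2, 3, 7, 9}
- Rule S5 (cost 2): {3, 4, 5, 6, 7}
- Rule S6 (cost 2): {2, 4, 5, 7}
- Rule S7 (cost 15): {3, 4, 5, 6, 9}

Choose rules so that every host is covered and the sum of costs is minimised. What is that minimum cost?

S2, S4, S6 together cover every host (S2 ∪ S4 ∪ S6 = {1, 2, 3, 4, 5, 6, 7, 8, 9}); total cost 9 + 12 + 2 = 23.
The greedy pick S5, S6, S2, S4 costs 25; no covering selection beats 23.

23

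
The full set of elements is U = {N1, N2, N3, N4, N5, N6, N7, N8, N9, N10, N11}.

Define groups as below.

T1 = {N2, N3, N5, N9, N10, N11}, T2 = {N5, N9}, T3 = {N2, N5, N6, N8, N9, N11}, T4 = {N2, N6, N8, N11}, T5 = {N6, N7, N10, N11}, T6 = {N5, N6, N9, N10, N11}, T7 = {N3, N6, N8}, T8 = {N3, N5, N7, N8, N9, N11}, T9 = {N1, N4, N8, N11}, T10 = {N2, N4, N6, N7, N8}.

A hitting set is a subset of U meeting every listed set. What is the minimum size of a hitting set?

Take H = {N8, N9, N11}. Each listed group contains at least one of these, so H is a hitting set of size 3.
No choice of 2 elements meets every group, so 3 is the minimum.

3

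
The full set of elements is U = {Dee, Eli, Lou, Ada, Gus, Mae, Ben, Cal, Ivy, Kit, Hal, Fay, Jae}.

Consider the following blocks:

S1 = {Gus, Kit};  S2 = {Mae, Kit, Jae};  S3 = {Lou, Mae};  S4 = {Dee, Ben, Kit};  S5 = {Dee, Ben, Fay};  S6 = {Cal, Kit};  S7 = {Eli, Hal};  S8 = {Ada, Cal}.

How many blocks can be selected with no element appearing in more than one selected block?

5

S1, S3, S5, S7, S8 are pairwise disjoint (S1={Gus,Kit}; S3={Lou,Mae}; S5={Dee,Ben,Fay}; S7={Eli,Hal}; S8={Ada,Cal}).
Every remaining block overlaps one of these, and no 6 of the listed blocks are pairwise disjoint, so 5 is the maximum.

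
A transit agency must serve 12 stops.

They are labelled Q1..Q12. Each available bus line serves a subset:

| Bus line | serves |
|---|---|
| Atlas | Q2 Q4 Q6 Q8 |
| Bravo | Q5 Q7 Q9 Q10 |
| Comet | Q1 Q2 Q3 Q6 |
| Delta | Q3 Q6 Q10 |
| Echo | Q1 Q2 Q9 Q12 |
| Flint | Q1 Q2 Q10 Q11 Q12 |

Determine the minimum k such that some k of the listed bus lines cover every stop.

Take {Atlas, Bravo, Comet, Flint}. Their union is {Q1, Q2, Q3, Q4, Q5, Q6, Q7, Q8, Q9, Q10, Q11, Q12}, which is all 12 stops.
Only Flint contains Q11, so Flint is forced; the remaining 7 stops need at least 3 more bus lines (each remaining bus line adds at most 3) — so at least 4 bus lines are needed, and 4 is optimal.

4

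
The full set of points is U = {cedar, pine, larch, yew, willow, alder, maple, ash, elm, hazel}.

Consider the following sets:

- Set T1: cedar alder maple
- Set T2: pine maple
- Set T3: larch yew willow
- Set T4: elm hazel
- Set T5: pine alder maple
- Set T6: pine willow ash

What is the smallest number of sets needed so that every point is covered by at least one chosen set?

T1 and T3 and T4 and T6 together: T1 ∪ T3 ∪ T4 ∪ T6 = {cedar, pine, larch, yew, willow, alder, maple, ash, elm, hazel} — every point is covered.
Each set has at most 3 points, and 3·3 = 9 < 10 — so at least 4 sets are needed, and 4 is optimal.

4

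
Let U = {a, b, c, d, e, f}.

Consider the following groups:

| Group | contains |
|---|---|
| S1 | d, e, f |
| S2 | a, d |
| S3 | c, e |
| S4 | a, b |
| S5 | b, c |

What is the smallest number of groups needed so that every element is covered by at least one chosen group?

3

S1, S3, and S4 cover everything between them: the union {a, b, c, d, e, f} is all of U.
Only S1 contains f, so S1 is forced; the remaining 3 elements need at least 2 more groups (each remaining group adds at most 2) — so at least 3 groups are needed, and 3 is optimal.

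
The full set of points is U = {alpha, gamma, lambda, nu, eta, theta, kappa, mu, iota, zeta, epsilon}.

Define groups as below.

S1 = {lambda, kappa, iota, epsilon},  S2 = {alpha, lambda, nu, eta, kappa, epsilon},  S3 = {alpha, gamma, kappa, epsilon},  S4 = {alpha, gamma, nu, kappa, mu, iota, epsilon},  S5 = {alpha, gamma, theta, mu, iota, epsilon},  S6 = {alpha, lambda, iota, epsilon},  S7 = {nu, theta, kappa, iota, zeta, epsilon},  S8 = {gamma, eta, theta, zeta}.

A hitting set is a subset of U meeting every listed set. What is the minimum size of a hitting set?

Take H = {gamma, epsilon}. Each listed group contains at least one of these, so H is a hitting set of size 2.
The groups S6, S8 are pairwise disjoint, so any hitting set needs a separate point for each — at least 2. Hence 2 is optimal.

2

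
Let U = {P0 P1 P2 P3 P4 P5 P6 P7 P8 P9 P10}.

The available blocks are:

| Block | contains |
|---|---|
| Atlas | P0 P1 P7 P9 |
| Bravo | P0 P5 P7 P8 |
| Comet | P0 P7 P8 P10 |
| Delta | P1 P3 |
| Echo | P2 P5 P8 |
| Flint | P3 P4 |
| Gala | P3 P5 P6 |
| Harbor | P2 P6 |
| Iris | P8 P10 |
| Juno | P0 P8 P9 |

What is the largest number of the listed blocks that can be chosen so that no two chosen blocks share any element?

Atlas, Flint, Harbor, Iris are pairwise disjoint (Atlas={P0,P1,P7,P9}; Flint={P3,P4}; Harbor={P2,P6}; Iris={P8,P10}).
Every remaining block overlaps one of these, and no 5 of the listed blocks are pairwise disjoint, so 4 is the maximum.

4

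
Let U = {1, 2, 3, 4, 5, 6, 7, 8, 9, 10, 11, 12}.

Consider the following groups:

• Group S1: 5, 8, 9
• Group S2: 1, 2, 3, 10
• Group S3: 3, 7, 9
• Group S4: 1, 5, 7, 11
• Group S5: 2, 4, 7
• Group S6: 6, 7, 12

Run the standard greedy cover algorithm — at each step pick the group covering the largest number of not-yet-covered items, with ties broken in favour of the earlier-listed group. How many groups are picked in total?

Greedy: pick S2 (covers 4 new) → pick S1 (covers 3 new) → pick S6 (covers 3 new) → pick S4 (covers 1 new) → pick S5 (covers 1 new). Total picks: 5.

5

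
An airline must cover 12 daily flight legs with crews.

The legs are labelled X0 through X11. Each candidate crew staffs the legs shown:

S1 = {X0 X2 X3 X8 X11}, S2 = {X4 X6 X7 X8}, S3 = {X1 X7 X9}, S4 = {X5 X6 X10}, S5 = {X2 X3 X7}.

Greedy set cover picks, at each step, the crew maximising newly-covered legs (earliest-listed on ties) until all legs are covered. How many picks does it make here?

Greedy: pick S1 (covers 5 new) → pick S2 (covers 3 new) → pick S3 (covers 2 new) → pick S4 (covers 2 new). Total picks: 4.

4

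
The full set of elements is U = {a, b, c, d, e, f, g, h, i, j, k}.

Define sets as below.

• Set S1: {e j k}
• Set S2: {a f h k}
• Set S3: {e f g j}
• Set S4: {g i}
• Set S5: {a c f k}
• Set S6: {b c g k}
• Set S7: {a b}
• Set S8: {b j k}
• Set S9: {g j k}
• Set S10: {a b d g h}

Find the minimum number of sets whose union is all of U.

4

S1 and S4 and S5 and S10 together: S1 ∪ S4 ∪ S5 ∪ S10 = {a, b, c, d, e, f, g, h, i, j, k} — every element is covered.
Only S4 contains i, so S4 is forced; the remaining 9 elements need at least 3 more sets (each remaining set adds at most 4) — so at least 4 sets are needed, and 4 is optimal.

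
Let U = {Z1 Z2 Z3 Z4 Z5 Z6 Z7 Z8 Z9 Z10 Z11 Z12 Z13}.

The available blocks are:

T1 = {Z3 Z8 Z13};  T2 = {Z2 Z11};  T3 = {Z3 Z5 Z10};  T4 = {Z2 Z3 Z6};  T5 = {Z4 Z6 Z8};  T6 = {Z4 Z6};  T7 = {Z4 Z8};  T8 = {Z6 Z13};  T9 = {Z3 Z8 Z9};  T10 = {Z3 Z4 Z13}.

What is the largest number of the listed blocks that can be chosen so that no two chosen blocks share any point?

T2, T3, T7, T8 are pairwise disjoint (T2={Z2,Z11}; T3={Z3,Z5,Z10}; T7={Z4,Z8}; T8={Z6,Z13}).
Every remaining block overlaps one of these, and no 5 of the listed blocks are pairwise disjoint, so 4 is the maximum.

4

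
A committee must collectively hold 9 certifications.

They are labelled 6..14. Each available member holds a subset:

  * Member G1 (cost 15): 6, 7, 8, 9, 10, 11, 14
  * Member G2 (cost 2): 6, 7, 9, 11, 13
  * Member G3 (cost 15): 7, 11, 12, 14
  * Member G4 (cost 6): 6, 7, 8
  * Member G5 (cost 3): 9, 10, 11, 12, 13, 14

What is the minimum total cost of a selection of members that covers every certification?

G4, G5 together cover every certification (G4 ∪ G5 = {6, 7, 8, 9, 10, 11, 12, 13, 14}); total cost 6 + 3 = 9.
The greedy pick G2, G5, G4 costs 11; no covering selection beats 9.

9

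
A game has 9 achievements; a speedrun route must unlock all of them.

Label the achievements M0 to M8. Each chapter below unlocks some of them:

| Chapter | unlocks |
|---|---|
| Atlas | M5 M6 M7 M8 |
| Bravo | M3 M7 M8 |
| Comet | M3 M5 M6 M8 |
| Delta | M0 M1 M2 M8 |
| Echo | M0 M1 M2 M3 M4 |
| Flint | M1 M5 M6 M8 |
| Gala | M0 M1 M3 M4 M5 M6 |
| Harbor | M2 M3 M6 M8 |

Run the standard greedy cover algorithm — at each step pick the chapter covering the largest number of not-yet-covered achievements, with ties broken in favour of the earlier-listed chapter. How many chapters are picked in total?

Greedy: pick Gala (covers 6 new) → pick Atlas (covers 2 new) → pick Delta (covers 1 new). Total picks: 3.
(The true minimum cover uses only 2 chapters, so greedy is not optimal here.)

3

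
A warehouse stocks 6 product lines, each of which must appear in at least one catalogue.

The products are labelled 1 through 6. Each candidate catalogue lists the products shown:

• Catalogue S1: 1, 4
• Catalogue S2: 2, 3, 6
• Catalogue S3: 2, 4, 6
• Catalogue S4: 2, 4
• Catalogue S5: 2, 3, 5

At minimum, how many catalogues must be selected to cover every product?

3

S1 and S2 and S5 together: S1 ∪ S2 ∪ S5 = {1, 2, 3, 4, 5, 6} — every product is covered.
Only S1 contains 1, so S1 is forced; the remaining 4 products need at least 2 more catalogues (each remaining catalogue adds at most 3) — so at least 3 catalogues are needed, and 3 is optimal.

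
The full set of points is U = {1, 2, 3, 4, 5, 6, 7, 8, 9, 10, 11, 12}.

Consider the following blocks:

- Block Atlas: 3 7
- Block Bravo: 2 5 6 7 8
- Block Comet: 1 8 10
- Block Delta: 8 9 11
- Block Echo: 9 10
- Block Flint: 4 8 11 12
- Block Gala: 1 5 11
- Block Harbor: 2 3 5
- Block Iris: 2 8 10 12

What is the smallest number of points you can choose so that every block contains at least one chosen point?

4

Take H = {3, 8, 10, 11}. Each listed block contains at least one of these, so H is a hitting set of size 4.
No choice of 3 points meets every block, so 4 is the minimum.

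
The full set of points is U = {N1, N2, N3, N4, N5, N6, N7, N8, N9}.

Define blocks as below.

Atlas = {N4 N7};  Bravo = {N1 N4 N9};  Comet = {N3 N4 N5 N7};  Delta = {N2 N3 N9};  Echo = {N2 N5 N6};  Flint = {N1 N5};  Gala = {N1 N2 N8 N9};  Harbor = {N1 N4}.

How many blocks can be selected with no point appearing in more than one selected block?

3

Atlas, Delta, Flint are pairwise disjoint (Atlas={N4,N7}; Delta={N2,N3,N9}; Flint={N1,N5}).
Every remaining block overlaps one of these, and no 4 of the listed blocks are pairwise disjoint, so 3 is the maximum.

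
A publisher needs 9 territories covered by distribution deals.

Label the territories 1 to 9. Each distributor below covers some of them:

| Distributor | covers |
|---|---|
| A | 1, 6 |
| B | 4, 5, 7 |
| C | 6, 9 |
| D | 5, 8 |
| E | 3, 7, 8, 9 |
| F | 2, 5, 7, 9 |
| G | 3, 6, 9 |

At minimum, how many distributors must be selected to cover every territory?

4

Take {A, B, E, F}. Their union is {1, 2, 3, 4, 5, 6, 7, 8, 9}, which is all 9 territories.
Only F contains 2, so F is forced; the remaining 5 territories need at least 3 more distributors (each remaining distributor adds at most 2) — so at least 4 distributors are needed, and 4 is optimal.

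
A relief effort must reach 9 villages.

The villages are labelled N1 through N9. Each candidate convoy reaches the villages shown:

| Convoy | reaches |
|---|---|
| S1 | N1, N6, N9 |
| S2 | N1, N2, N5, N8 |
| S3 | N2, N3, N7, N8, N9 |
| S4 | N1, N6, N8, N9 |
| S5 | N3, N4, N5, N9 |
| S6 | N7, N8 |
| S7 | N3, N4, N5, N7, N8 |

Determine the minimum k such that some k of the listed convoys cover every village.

3

Take {S1, S3, S5}. Their union is {N1, N2, N3, N4, N5, N6, N7, N8, N9}, which is all 9 villages.
No 2 of the 7 convoys cover everything (all 21 combinations miss at least one village), so 3 is optimal.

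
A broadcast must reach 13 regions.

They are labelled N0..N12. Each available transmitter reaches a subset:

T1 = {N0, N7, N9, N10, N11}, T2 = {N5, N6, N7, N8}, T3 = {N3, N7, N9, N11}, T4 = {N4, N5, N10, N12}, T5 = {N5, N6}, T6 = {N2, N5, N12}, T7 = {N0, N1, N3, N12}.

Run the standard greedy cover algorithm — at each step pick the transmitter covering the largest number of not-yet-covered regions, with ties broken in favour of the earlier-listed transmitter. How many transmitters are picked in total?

5

Greedy: pick T1 (covers 5 new) → pick T2 (covers 3 new) → pick T7 (covers 3 new) → pick T4 (covers 1 new) → pick T6 (covers 1 new). Total picks: 5.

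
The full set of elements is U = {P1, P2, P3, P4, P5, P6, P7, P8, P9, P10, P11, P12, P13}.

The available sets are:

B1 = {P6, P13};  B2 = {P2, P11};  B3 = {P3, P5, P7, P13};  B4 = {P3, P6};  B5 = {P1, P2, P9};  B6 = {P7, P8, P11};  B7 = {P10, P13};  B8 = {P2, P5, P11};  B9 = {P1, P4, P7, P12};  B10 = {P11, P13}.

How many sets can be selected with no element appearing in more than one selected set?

B2, B4, B7, B9 are pairwise disjoint (B2={P2,P11}; B4={P3,P6}; B7={P10,P13}; B9={P1,P4,P7,P12}).
Every remaining set overlaps one of these, and no 5 of the listed sets are pairwise disjoint, so 4 is the maximum.

4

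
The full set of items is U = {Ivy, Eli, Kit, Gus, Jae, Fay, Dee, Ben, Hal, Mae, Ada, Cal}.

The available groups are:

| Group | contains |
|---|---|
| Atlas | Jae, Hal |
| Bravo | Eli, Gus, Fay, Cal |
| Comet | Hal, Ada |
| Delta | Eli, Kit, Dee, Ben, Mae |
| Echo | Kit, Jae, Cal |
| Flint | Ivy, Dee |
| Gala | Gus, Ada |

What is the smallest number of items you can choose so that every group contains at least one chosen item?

The 4 items {Dee, Hal, Ada, Cal} hit every group.
No choice of 3 items meets every group, so 4 is the minimum.

4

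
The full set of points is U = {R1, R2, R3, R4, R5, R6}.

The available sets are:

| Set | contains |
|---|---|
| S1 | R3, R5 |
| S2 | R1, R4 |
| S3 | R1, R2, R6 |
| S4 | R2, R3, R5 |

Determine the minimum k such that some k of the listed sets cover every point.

3

S2 and S3 and S4 together: S2 ∪ S3 ∪ S4 = {R1, R2, R3, R4, R5, R6} — every point is covered.
Only S2 contains R4, so S2 is forced; the remaining 4 points need at least 2 more sets (each remaining set adds at most 3) — so at least 3 sets are needed, and 3 is optimal.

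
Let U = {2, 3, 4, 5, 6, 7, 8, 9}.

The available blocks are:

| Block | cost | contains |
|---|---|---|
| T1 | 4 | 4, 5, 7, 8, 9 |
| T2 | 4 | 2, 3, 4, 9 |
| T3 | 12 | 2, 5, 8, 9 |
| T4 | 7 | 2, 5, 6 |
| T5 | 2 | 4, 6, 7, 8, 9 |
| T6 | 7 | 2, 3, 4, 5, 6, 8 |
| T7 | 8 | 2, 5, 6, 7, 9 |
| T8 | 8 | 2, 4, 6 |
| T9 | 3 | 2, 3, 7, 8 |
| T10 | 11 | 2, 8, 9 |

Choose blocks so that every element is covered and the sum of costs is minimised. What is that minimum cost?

T1, T5, T9 together cover every element (T1 ∪ T5 ∪ T9 = {2, 3, 4, 5, 6, 7, 8, 9}); total cost 4 + 2 + 3 = 9.
No covering selection has total cost below 9.

9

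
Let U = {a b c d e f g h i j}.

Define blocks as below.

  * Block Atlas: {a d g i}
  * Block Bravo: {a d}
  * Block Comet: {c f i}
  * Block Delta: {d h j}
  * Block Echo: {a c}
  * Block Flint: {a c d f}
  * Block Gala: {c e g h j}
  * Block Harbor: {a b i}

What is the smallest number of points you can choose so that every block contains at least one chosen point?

The 3 points {a, c, j} hit every block.
No choice of 2 points meets every block, so 3 is the minimum.

3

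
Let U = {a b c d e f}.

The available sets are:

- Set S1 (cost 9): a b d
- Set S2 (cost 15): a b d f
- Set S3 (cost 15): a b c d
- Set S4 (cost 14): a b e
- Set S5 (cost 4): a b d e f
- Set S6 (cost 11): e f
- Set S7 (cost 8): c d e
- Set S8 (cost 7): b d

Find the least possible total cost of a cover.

S5, S7 together cover every element (S5 ∪ S7 = {a, b, c, d, e, f}); total cost 4 + 8 = 12.
No covering selection has total cost below 12.

12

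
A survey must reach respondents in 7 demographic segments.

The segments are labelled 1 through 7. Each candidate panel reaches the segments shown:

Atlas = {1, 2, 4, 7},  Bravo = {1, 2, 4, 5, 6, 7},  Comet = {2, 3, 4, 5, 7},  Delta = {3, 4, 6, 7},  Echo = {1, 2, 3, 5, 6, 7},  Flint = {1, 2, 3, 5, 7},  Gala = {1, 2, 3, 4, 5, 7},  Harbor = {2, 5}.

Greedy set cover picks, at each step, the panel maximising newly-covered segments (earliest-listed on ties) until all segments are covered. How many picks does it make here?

2

Greedy: pick Bravo (covers 6 new) → pick Comet (covers 1 new). Total picks: 2.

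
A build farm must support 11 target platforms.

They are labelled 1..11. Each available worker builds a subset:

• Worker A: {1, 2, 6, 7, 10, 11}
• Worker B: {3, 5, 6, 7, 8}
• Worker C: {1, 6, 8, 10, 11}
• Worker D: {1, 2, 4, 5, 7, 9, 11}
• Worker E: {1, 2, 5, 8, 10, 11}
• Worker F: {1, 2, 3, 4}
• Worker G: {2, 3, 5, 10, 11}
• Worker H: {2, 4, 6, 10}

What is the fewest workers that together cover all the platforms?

B and C and D together: B ∪ C ∪ D = {1, 2, 3, 4, 5, 6, 7, 8, 9, 10, 11} — every platform is covered.
Only D contains 9, so D is forced; the remaining 4 platforms need at least 2 more workers (each remaining worker adds at most 3) — so at least 3 workers are needed, and 3 is optimal.

3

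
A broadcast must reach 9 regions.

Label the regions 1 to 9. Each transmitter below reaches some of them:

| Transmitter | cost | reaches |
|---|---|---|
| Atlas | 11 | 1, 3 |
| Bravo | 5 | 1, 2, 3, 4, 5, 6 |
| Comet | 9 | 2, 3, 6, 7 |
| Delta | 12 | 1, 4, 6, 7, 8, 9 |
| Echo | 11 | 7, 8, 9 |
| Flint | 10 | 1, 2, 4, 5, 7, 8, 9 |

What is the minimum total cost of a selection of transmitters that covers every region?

Bravo, Flint together cover every region (Bravo ∪ Flint = {1, 2, 3, 4, 5, 6, 7, 8, 9}); total cost 5 + 10 = 15.
No covering selection has total cost below 15.

15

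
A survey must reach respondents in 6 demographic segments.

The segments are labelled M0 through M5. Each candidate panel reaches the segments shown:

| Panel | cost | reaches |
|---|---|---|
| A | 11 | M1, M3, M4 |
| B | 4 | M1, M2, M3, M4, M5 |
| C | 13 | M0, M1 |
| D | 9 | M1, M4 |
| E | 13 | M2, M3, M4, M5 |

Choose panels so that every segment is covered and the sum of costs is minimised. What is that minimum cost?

17

B, C together cover every segment (B ∪ C = {M0, M1, M2, M3, M4, M5}); total cost 4 + 13 = 17.
No covering selection has total cost below 17.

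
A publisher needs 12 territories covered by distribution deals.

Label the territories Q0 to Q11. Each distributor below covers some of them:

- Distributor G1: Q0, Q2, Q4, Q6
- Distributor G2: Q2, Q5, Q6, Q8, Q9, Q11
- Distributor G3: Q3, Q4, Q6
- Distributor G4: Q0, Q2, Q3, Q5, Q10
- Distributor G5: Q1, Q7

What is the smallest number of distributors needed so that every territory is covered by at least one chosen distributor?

G1 and G2 and G4 and G5 together: G1 ∪ G2 ∪ G4 ∪ G5 = {Q0, Q1, Q2, Q3, Q4, Q5, Q6, Q7, Q8, Q9, Q10, Q11} — every territory is covered.
No 3 of the 5 distributors cover everything (all 10 combinations miss at least one territory), so 4 is optimal.

4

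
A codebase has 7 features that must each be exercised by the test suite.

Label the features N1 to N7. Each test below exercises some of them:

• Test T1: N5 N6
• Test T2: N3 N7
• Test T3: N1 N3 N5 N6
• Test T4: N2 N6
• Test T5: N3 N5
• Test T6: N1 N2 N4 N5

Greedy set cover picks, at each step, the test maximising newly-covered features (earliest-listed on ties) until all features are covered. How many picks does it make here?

Greedy: pick T3 (covers 4 new) → pick T6 (covers 2 new) → pick T2 (covers 1 new). Total picks: 3.

3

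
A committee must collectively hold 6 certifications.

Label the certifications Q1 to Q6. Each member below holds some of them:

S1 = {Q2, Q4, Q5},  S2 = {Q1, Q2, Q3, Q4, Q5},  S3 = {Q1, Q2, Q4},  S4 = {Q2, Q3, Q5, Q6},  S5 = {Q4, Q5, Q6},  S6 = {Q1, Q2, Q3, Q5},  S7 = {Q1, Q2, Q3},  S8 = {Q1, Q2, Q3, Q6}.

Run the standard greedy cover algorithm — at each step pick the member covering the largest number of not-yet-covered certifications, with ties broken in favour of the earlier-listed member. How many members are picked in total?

Greedy: pick S2 (covers 5 new) → pick S4 (covers 1 new). Total picks: 2.

2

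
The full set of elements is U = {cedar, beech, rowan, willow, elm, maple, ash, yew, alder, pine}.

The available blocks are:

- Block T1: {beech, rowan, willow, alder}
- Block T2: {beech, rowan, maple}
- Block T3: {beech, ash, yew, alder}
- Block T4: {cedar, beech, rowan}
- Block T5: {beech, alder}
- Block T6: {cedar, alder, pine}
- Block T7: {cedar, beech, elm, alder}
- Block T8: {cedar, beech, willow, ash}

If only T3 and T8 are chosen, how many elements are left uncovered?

Union of T3, T8 = {cedar, beech, willow, ash, yew, alder}.
Not covered: rowan, elm, maple, pine — 4 elements.

4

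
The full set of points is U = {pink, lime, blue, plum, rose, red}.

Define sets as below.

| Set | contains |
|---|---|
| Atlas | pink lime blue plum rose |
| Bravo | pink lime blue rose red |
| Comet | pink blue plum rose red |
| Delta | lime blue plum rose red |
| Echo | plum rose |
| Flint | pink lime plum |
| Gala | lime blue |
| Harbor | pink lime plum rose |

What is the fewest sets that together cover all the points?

Comet and Flint cover everything between them: the union {pink, lime, blue, plum, rose, red} is all of U.
No single set has all 6 points (the largest, Atlas, has 5), so 2 is optimal.

2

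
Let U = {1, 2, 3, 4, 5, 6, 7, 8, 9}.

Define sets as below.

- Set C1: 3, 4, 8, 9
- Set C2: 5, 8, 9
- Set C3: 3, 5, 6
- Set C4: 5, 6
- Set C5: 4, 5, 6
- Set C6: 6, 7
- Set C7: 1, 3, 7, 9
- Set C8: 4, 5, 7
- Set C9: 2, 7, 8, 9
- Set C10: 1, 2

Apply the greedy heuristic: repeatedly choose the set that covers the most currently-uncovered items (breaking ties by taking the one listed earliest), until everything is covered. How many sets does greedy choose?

Greedy: pick C1 (covers 4 new) → pick C3 (covers 2 new) → pick C7 (covers 2 new) → pick C9 (covers 1 new). Total picks: 4.
(The true minimum cover uses only 3 sets, so greedy is not optimal here.)

4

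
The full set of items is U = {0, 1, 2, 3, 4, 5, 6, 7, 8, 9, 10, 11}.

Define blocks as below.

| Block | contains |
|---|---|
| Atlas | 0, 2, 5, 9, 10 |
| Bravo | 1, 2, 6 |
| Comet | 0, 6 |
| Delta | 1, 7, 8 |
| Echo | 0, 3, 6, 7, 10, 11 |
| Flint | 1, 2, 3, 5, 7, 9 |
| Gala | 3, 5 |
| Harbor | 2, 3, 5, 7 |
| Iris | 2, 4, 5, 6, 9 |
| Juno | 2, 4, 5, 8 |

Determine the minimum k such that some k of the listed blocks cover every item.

Delta and Echo and Iris together: Delta ∪ Echo ∪ Iris = {0, 1, 2, 3, 4, 5, 6, 7, 8, 9, 10, 11} — every item is covered.
Only Echo contains 11, so Echo is forced; the remaining 6 items need at least 2 more blocks (each remaining block adds at most 4) — so at least 3 blocks are needed, and 3 is optimal.

3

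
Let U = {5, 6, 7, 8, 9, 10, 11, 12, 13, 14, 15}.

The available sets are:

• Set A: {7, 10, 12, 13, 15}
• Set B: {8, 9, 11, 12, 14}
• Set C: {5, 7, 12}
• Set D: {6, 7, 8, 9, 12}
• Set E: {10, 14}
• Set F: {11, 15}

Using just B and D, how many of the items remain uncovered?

Union of B, D = {6, 7, 8, 9, 11, 12, 14}.
Not covered: 5, 10, 13, 15 — 4 items.

4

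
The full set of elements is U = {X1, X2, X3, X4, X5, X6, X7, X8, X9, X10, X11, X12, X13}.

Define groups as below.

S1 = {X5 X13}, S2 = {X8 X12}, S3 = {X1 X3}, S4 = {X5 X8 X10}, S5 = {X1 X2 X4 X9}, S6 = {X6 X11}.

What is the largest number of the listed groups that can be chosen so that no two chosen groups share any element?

S1, S2, S5, S6 are pairwise disjoint (S1={X5,X13}; S2={X8,X12}; S5={X1,X2,X4,X9}; S6={X6,X11}).
Every remaining group overlaps one of these, and no 5 of the listed groups are pairwise disjoint, so 4 is the maximum.

4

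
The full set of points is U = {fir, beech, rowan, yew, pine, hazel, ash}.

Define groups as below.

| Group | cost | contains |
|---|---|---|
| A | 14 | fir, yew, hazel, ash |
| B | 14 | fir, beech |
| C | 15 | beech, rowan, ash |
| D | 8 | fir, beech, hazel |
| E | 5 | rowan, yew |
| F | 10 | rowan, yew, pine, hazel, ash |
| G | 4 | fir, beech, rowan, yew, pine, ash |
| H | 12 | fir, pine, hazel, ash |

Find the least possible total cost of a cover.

D, G together cover every point (D ∪ G = {fir, beech, rowan, yew, pine, hazel, ash}); total cost 8 + 4 = 12.
No covering selection has total cost below 12.

12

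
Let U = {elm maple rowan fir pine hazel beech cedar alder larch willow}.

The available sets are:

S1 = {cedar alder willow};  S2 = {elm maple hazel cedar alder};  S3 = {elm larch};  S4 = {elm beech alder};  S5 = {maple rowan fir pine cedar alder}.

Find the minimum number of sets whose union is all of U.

Take {S1, S2, S3, S4, S5}. Their union is {elm, maple, rowan, fir, pine, hazel, beech, cedar, alder, larch, willow}, which is all 11 items.
No 4 of the 5 sets cover everything (all 5 combinations miss at least one item), so 5 is optimal.

5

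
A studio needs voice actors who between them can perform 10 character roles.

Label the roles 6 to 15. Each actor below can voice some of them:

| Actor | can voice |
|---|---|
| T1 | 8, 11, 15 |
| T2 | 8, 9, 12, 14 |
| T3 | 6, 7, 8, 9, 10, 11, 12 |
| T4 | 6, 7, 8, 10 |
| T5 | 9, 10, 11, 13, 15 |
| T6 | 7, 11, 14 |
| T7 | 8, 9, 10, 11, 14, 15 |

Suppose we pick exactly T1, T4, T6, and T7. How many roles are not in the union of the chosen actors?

2

Union of T1, T4, T6, T7 = {6, 7, 8, 9, 10, 11, 14, 15}.
Not covered: 12, 13 — 2 roles.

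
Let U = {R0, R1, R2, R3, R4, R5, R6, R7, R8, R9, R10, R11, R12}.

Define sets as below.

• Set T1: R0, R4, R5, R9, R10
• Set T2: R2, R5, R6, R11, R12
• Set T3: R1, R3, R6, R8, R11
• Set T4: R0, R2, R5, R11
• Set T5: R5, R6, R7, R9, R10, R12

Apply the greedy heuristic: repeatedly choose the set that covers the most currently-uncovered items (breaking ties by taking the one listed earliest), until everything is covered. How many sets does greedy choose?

Greedy: pick T5 (covers 6 new) → pick T3 (covers 4 new) → pick T1 (covers 2 new) → pick T2 (covers 1 new). Total picks: 4.

4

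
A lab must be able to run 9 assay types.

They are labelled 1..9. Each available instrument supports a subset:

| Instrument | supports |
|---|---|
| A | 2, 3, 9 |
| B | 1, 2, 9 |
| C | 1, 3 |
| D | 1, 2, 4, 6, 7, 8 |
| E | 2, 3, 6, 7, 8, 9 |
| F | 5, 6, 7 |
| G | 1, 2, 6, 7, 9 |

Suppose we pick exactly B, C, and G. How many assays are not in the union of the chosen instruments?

3

Union of B, C, G = {1, 2, 3, 6, 7, 9}.
Not covered: 4, 5, 8 — 3 assays.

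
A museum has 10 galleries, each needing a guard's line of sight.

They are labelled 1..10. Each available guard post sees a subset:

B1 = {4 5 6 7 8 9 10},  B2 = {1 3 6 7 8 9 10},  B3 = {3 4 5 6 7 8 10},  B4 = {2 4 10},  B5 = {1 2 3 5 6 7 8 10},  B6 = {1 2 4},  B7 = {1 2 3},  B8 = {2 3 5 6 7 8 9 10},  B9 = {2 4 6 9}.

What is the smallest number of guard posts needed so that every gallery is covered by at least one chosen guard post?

Take {B6, B8}. Their union is {1, 2, 3, 4, 5, 6, 7, 8, 9, 10}, which is all 10 galleries.
No single guard post has all 10 galleries (the largest, B5, has 8), so 2 is optimal.

2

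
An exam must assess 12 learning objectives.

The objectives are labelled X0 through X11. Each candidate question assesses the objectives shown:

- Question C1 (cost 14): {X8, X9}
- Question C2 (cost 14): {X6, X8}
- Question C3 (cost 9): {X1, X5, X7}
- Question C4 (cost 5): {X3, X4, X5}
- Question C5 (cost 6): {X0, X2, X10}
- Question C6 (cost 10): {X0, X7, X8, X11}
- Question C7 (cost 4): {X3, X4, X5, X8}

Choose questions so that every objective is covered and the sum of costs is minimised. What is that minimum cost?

C1, C2, C3, C5, C6, C7 together cover every objective (C1 ∪ C2 ∪ C3 ∪ C5 ∪ C6 ∪ C7 = {X0, X1, X2, X3, X4, X5, X6, X7, X8, X9, X10, X11}); total cost 14 + 14 + 9 + 6 + 10 + 4 = 57.
No covering selection has total cost below 57.

57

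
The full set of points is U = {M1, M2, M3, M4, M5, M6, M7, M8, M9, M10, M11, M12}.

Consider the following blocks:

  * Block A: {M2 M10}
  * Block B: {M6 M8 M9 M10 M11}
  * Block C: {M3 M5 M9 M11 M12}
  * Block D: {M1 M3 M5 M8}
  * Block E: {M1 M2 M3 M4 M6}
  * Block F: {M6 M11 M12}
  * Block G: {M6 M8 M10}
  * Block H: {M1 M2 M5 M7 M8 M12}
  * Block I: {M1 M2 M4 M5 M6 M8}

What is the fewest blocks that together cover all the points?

Take {B, E, H}. Their union is {M1, M2, M3, M4, M5, M6, M7, M8, M9, M10, M11, M12}, which is all 12 points.
Only H contains M7, so H is forced; the remaining 6 points need at least 2 more blocks (each remaining block adds at most 4) — so at least 3 blocks are needed, and 3 is optimal.

3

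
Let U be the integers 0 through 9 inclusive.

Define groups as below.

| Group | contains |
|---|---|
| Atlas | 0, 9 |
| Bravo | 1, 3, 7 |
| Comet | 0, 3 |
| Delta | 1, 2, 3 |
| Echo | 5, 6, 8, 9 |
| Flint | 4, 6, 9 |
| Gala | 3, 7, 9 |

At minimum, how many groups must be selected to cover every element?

5

Take {Atlas, Bravo, Delta, Echo, Flint}. Their union is {0, 1, 2, 3, 4, 5, 6, 7, 8, 9}, which is all 10 elements.
No 4 of the 7 groups cover everything (all 35 combinations miss at least one element), so 5 is optimal.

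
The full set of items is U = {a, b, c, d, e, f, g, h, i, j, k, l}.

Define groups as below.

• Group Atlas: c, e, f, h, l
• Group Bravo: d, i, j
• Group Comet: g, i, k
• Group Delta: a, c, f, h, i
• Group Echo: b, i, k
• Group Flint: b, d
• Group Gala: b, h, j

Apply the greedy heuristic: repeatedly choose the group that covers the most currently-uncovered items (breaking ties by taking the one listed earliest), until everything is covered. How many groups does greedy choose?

5

Greedy: pick Atlas (covers 5 new) → pick Bravo (covers 3 new) → pick Comet (covers 2 new) → pick Delta (covers 1 new) → pick Echo (covers 1 new). Total picks: 5.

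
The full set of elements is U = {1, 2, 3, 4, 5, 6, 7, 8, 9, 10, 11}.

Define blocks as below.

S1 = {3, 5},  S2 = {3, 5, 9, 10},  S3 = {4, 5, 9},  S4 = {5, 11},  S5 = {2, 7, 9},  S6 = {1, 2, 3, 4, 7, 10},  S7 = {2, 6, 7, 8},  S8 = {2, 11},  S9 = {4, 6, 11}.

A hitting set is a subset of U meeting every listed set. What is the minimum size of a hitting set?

3

H = {2, 5, 11} meets every block (each contains at least one member of H), and |H| = 3.
The blocks S1, S5, S9 are pairwise disjoint, so any hitting set needs a separate element for each — at least 3. Hence 3 is optimal.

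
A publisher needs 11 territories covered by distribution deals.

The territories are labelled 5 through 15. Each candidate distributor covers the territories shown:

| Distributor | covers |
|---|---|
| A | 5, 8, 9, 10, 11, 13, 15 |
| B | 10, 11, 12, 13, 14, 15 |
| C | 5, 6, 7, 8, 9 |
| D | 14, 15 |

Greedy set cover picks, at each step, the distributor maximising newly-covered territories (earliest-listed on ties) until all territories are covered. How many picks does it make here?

Greedy: pick A (covers 7 new) → pick B (covers 2 new) → pick C (covers 2 new). Total picks: 3.
(The true minimum cover uses only 2 distributors, so greedy is not optimal here.)

3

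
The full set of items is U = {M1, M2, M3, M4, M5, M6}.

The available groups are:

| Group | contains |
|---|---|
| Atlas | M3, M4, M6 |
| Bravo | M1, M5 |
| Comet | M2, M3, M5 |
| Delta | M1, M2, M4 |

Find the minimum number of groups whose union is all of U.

3

Take {Atlas, Bravo, Delta}. Their union is {M1, M2, M3, M4, M5, M6}, which is all 6 items.
Only Atlas contains M6, so Atlas is forced; the remaining 3 items need at least 2 more groups (each remaining group adds at most 2) — so at least 3 groups are needed, and 3 is optimal.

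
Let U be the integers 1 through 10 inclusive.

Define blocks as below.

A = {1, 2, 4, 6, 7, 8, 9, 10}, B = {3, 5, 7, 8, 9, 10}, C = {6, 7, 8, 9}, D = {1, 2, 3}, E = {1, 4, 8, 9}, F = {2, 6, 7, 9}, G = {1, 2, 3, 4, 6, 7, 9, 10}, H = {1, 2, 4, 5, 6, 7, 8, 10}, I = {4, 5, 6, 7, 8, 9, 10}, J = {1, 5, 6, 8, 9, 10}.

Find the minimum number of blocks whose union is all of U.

2

B and H together: B ∪ H = {1, 2, 3, 4, 5, 6, 7, 8, 9, 10} — every point is covered.
No single block has all 10 points (the largest, A, has 8), so 2 is optimal.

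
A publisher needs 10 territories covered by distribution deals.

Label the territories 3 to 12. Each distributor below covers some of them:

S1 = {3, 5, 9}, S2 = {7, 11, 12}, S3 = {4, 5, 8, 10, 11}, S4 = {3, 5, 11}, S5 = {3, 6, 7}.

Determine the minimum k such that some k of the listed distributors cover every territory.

4

S1 and S2 and S3 and S5 together: S1 ∪ S2 ∪ S3 ∪ S5 = {3, 4, 5, 6, 7, 8, 9, 10, 11, 12} — every territory is covered.
No 3 of the 5 distributors cover everything (all 10 combinations miss at least one territory), so 4 is optimal.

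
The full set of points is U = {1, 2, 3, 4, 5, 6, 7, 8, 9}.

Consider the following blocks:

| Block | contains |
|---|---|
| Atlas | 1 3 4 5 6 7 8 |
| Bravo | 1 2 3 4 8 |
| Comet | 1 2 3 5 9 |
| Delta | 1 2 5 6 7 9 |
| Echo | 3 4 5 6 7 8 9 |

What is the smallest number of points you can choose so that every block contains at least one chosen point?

2

Take H = {1, 4}. Each listed block contains at least one of these, so H is a hitting set of size 2.
No single point lies in every block, so at least 2 are needed and 2 is optimal.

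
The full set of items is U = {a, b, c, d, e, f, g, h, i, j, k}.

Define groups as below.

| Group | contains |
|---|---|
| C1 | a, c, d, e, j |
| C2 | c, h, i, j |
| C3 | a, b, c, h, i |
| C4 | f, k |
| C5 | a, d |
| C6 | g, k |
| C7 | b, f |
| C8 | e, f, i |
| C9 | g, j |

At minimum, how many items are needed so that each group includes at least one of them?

4

The 4 items {a, f, j, k} hit every group.
The groups C2, C5, C6, C7 are pairwise disjoint, so any hitting set needs a separate item for each — at least 4. Hence 4 is optimal.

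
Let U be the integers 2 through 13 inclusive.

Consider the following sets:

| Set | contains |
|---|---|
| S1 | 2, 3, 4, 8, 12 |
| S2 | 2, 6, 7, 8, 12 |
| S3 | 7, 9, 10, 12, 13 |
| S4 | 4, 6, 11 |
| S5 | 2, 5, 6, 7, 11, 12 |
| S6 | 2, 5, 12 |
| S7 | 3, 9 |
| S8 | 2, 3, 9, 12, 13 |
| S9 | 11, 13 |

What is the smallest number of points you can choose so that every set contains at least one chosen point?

H = {3, 11, 12} meets every set (each contains at least one member of H), and |H| = 3.
The sets S2, S7, S9 are pairwise disjoint, so any hitting set needs a separate point for each — at least 3. Hence 3 is optimal.

3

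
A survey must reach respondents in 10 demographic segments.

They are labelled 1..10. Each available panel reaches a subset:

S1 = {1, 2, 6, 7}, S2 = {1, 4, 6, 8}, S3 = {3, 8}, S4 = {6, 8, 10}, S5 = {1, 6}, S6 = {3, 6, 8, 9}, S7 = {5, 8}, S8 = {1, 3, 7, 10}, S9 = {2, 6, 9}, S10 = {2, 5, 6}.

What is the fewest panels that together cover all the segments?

4

S2 and S7 and S8 and S9 together: S2 ∪ S7 ∪ S8 ∪ S9 = {1, 2, 3, 4, 5, 6, 7, 8, 9, 10} — every segment is covered.
No 3 of the 10 panels cover everything (all 120 combinations miss at least one segment), so 4 is optimal.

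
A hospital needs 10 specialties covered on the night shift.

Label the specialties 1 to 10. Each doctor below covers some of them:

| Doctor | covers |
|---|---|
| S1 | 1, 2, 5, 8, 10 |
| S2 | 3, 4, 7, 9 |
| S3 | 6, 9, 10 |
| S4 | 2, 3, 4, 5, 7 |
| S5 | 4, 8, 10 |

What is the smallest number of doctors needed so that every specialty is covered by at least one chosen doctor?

3

S1 and S2 and S3 together: S1 ∪ S2 ∪ S3 = {1, 2, 3, 4, 5, 6, 7, 8, 9, 10} — every specialty is covered.
Only S1 contains 1, so S1 is forced; the remaining 5 specialties need at least 2 more doctors (each remaining doctor adds at most 4) — so at least 3 doctors are needed, and 3 is optimal.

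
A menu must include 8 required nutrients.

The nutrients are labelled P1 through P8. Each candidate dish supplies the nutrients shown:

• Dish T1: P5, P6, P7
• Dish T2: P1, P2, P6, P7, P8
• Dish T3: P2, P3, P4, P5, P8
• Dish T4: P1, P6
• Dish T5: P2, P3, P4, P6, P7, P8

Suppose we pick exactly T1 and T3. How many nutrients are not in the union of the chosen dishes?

Union of T1, T3 = {P2, P3, P4, P5, P6, P7, P8}.
Not covered: P1 — 1 nutrient.

1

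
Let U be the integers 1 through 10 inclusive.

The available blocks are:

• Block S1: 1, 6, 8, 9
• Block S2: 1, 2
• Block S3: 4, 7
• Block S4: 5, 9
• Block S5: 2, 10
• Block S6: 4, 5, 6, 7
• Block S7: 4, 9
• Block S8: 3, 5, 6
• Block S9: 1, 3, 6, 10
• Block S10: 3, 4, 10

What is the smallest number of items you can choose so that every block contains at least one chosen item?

4

Take H = {2, 4, 6, 9}. Each listed block contains at least one of these, so H is a hitting set of size 4.
No choice of 3 items meets every block, so 4 is the minimum.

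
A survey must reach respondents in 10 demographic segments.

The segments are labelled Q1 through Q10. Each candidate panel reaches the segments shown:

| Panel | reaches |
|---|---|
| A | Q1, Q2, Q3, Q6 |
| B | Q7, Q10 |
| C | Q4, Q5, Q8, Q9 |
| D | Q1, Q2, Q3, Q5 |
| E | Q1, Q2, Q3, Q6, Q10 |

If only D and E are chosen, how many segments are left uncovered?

4

Union of D, E = {Q1, Q2, Q3, Q5, Q6, Q10}.
Not covered: Q4, Q7, Q8, Q9 — 4 segments.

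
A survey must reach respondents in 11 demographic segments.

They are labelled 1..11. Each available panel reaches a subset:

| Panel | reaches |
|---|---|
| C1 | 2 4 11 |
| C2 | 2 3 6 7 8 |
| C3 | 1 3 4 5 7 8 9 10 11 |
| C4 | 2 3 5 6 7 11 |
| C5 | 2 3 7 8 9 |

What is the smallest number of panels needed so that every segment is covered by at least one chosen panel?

2

C3 and C4 together: C3 ∪ C4 = {1, 2, 3, 4, 5, 6, 7, 8, 9, 10, 11} — every segment is covered.
No single panel has all 11 segments (the largest, C3, has 9), so 2 is optimal.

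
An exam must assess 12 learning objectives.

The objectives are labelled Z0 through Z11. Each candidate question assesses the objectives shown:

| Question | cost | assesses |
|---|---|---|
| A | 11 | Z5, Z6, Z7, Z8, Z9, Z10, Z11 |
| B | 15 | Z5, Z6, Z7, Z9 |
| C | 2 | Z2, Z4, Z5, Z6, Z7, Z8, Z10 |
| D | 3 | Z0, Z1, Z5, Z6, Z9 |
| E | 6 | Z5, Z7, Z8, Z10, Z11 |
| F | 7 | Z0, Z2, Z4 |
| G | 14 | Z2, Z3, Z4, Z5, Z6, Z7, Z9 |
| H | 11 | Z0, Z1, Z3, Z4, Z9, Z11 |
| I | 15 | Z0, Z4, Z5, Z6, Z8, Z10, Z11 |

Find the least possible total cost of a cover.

C, H together cover every objective (C ∪ H = {Z0, Z1, Z2, Z3, Z4, Z5, Z6, Z7, Z8, Z9, Z10, Z11}); total cost 2 + 11 = 13.
The greedy pick C, D, H costs 16; no covering selection beats 13.

13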